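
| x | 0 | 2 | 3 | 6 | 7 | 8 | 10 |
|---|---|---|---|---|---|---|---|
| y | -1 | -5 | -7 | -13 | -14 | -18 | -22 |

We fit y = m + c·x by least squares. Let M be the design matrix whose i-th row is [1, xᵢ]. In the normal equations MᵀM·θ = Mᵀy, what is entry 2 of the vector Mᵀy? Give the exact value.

Entry 2 ↔ basis x, so (Mᵀy)_{2} = Σᵢ (x)·yᵢ = (0)·(-1) + (2)·(-5) + (3)·(-7) + (6)·(-13) + (7)·(-14) + (8)·(-18) + (10)·(-22) = -571.

-571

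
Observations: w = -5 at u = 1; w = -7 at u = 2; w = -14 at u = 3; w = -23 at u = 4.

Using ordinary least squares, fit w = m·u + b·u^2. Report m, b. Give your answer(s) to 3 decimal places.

AᵀA·[m, b]ᵀ = Aᵀw reads: 30·m + 100·b = -153;  100·m + 354·b = -527.
det = 30·354 − 100² = 620.
m = ((-153)·354 − 100·(-527))/620 = -731/310; b = (30·(-527) − 100·(-153))/620 = -51/62.

m = -2.358, b = -0.823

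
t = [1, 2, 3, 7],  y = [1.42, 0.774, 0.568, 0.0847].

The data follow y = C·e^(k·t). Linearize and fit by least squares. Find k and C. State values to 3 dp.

Linearized form: ln y = k·t + ln C. From the 4 transformed points,
XᵀX = [[63.0000, 13.0000]; [13.0000, 4]], rhs = [-19.1391, -2.9398]ᵀ  (here Σt = 13.0000, Σ(t)² = 63.0000, Σln y = -2.9398, Σt·ln y = -19.1391).
Solving (det = 83.0000): k = -0.46192, ln C = 0.76627, so C = exp(0.76627) = 2.15173.

k = -0.462, C = 2.152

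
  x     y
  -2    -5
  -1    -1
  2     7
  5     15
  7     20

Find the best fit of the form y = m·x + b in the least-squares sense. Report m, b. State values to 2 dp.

Normal-equation sums: Σx·x = 83, Σx = 11, Σ1 = 5.
Moment sums: Σx·y = 240, Σy = 36.
Normal equations: [[83, 11]; [11, 5]]·[m, b]ᵀ = [240, 36]ᵀ.
Determinant 83·5 − 11² = 294.
m = (240·5 − 11·36)/294 = 134/49; b = (83·36 − 11·240)/294 = 58/49.

m = 2.73, b = 1.18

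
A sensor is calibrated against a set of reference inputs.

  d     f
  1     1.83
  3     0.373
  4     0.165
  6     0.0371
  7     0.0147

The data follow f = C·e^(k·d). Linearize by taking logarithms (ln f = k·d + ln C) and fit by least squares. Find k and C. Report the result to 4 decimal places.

With ln fᵢ as the transformed response and dᵢ as the regressor:
Over the data: Σd = 21.0000, Σ(d)² = 111.0000, Σln f = -9.6977, Σd·ln f = -58.8656.
Normal system: [[111.0000, 21.0000]; [21.0000, 5]]·[k, ln C]ᵀ = [-58.8656, -9.6977]ᵀ.
Δ = 111.0000·5 − (21.0000)² = 114.0000; k = (-58.8656·5 − 21.0000·-9.6977)/114.0000 = -0.79540, ln C = (111.0000·-9.6977 − 21.0000·-58.8656)/114.0000 = 1.40116, so C = exp(1.40116) = 4.05989.

k = -0.7954, C = 4.0599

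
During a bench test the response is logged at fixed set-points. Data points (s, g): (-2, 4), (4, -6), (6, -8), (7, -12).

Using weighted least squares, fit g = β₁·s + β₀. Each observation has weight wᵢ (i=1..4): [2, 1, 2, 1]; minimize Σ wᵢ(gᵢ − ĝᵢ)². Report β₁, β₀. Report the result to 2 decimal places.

β₁ = -1.62, β₀ = 0.81

The normal equations are: 145·β₁ + 19·β₀ = -220;  19·β₁ + 6·β₀ = -26.
(Σwᵢ·s·s = 145, Σwᵢ·s = 19, Σwᵢ·1 = 6, Σwᵢ·s·g = -220, Σwᵢ·g = -26.)
Eliminating β₀: 6·(row 1) − 19·(row 2) gives 509·β₁ = 6·(-220) − 19·(-26) = -826, so β₁ = -826/509.
Then β₀ = ((-26) − 19·(-826/509))/6 = 410/509.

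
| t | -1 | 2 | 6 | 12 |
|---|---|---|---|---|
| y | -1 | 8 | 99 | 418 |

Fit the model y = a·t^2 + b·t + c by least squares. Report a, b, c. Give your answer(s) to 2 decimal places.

Sums needed: Σt^2·t^2 = 22049, Σt^2·t = 1951, Σt^2 = 185, Σt·t = 185, Σt = 19, Σ1 = 4.
For Mᵀy: Σt^2·y = 63787, Σt·y = 5627, Σy = 524.
Inverting the 3×3 Gram matrix, [a, b, c]ᵀ = [255221/85812, -46255/85812, -28574/7151]ᵀ.

a = 2.97, b = -0.54, c = -4.00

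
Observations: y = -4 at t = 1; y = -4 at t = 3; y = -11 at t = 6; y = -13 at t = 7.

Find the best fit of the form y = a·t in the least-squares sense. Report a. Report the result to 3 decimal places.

a = -1.821

With design matrix X, XᵀX = [[95]] and Xᵀy = [-173]ᵀ.
Hence a = -173 / 95 ≈ -1.82105.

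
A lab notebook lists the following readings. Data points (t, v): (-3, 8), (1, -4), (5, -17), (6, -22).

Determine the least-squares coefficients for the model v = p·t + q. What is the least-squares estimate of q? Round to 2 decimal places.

q = -1.38

The normal system XᵀX·[p, q]ᵀ = Xᵀv is [[71, 9]; [9, 4]]·[p, q]ᵀ = [-245, -35]ᵀ.
Δ = 71·4 − 9² = 203.
p = ((-245)·4 − 9·(-35))/203 = -95/29; q = (71·(-35) − 9·(-245))/203 = -40/29.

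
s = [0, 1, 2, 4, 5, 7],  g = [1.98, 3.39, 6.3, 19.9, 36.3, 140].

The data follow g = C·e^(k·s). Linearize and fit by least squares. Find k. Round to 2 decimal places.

k = 0.60

With ln gᵢ as the transformed response and sᵢ as the regressor:
XᵀX = [[95.0000, 19.0000]; [19.0000, 6]], rhs = [69.4154, 15.2687]ᵀ  (here Σs = 19.0000, Σ(s)² = 95.0000, Σln g = 15.2687, Σs·ln g = 69.4154).
Slope k = (n·Σs·ln g − Σs·Σln g)/(n·Σ(s)² − (Σs)²) = (6·69.4154 − 19.0000·15.2687)/209.0000 = 0.60473; ln C = (Σln g − k·Σs)/n = 0.62981.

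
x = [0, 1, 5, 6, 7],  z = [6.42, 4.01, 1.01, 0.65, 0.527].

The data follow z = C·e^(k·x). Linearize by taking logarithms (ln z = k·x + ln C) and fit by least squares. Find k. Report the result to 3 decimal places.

k = -0.359

Linearized form: ln z = k·x + ln C. From the 5 transformed points,
Σx = 19.0000, Σ(x)² = 111.0000, Σln z = 2.1868, Σx·ln z = -5.6300.
Equations: 111.0000·k + 19.0000·ln C = -5.6300;  19.0000·k + 5·ln C = 2.1868.
Slope k = (n·Σx·ln z − Σx·Σln z)/(n·Σ(x)² − (Σx)²) = (5·-5.6300 − 19.0000·2.1868)/194.0000 = -0.35928; ln C = (Σln z − k·Σx)/n = 1.80262.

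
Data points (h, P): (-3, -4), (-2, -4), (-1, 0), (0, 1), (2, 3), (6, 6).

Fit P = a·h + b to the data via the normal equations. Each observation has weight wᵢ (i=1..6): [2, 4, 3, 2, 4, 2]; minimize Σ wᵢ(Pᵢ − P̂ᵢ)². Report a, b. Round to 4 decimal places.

The normal equations are: 125·a + 3·b = 152;  3·a + 17·b = 2.
Δ = 125·17 − 3² = 2116.
a = (152·17 − 3·2)/2116 = 1289/1058; b = (125·2 − 3·152)/2116 = -103/1058.

a = 1.2183, b = -0.0974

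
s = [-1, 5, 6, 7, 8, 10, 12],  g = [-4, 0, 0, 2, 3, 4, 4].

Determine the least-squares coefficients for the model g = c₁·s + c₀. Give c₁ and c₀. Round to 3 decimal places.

c₁ = 0.673, c₀ = -3.231

Normal-equation sums: Σs·s = 419, Σs = 47, Σ1 = 7.
For Mᵀg: Σs·g = 130, Σg = 9.
So MᵀM·[c₁, c₀]ᵀ = Mᵀg: [[419, 47]; [47, 7]]·[c₁, c₀]ᵀ = [130, 9]ᵀ.
Eliminating c₀: 7·(row 1) − 47·(row 2) gives 724·c₁ = 7·130 − 47·9 = 487, so c₁ = 487/724.
Then c₀ = (9 − 47·(487/724))/7 = -2339/724.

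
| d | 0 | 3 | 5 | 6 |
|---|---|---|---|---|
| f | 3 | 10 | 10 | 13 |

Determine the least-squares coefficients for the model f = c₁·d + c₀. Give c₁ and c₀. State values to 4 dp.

c₁ = 1.5238, c₀ = 3.6667

MᵀM·[c₁, c₀]ᵀ = Mᵀf reads: 70·c₁ + 14·c₀ = 158;  14·c₁ + 4·c₀ = 36.
(Σd·d = 70, Σd = 14, Σ1 = 4, Σd·f = 158, Σf = 36.)
Eliminating c₀: 4·(row 1) − 14·(row 2) gives 84·c₁ = 4·158 − 14·36 = 128, so c₁ = 32/21.
Then c₀ = (36 − 14·(32/21))/4 = 11/3.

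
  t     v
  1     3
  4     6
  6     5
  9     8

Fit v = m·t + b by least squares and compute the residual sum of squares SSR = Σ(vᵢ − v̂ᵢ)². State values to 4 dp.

SSR = 2.3824

Entries of AᵀA: Σt·t = 134, Σt = 20, Σ1 = 4.
Right-hand side: Σt·v = 129, Σv = 22.
Eliminating b: 4·(row 1) − 20·(row 2) gives 136·m = 4·129 − 20·22 = 76, so m = 19/34.
Then b = (22 − 20·(19/34))/4 = 46/17.
Residuals: -9/34, 18/17, -18/17, 9/34; SSR = 81/34.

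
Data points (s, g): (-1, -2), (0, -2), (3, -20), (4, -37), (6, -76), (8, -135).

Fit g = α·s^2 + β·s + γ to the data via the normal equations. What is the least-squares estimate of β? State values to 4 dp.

Compute the Gram sums: Σs^2·s^2 = 5730, Σs^2·s = 818, Σs^2 = 126, Σs·s = 126, Σs = 20, Σ1 = 6.
And Σs^2·g = -12150, Σs·g = -1742, Σg = -272.
AᵀA·[α, β, γ]ᵀ = Aᵀg becomes [[5730, 818, 126]; [818, 126, 20]; [126, 20, 6]]·[α, β, γ]ᵀ = [-12150, -1742, -272]ᵀ.
Inverting the 3×3 Gram matrix, [α, β, γ]ᵀ = [-37144/18435, -3461/6145, -21086/18435]ᵀ.

β = -0.5632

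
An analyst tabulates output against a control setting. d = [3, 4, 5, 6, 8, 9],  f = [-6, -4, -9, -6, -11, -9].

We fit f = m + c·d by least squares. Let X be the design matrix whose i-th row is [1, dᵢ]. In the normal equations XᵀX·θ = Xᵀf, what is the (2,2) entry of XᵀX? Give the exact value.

Row 2 ↔ basis d, column 2 ↔ basis d, so (XᵀX)_{2,2} = Σᵢ (d)·(d) = (3)·(3) + (4)·(4) + (5)·(5) + (6)·(6) + (8)·(8) + (9)·(9) = 231.

231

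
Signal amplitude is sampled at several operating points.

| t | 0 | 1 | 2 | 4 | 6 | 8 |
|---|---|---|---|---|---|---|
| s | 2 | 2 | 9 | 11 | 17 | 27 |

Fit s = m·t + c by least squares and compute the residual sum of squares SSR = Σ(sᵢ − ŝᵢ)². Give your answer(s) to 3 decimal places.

SSR = 20.786

MᵀM·[m, c]ᵀ = Mᵀs reads: 121·m + 21·c = 382;  21·m + 6·c = 68.
Δ = 121·6 − 21² = 285.
m = (382·6 − 21·68)/285 = 288/95; c = (121·68 − 21·382)/285 = 206/285.
Residuals: 364/285, -100/57, 631/285, -527/285, -109/57, 577/285; SSR = 5924/285.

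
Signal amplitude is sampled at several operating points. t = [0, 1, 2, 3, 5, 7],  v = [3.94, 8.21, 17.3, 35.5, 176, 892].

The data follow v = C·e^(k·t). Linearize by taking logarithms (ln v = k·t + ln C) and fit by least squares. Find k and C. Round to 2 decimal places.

Taking logs, ln v = k·t + ln C, so regress ln v on t.
Σt = 18.0000, Σ(t)² = 88.0000, Σln v = 21.8607, Σt·ln v = 91.9220.
Equations: 88.0000·k + 18.0000·ln C = 91.9220;  18.0000·k + 6·ln C = 21.8607.
Solving (det = 204.0000): k = 0.77470, ln C = 1.31935, so C = exp(1.31935) = 3.74098.

k = 0.77, C = 3.74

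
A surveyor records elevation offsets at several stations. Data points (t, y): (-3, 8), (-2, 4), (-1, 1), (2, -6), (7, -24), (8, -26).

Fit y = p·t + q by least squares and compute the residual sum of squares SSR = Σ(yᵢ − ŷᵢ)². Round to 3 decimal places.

Normal-equation sums: Σt·t = 131, Σt = 11, Σ1 = 6.
Right-hand side: Σt·y = -421, Σy = -43.
Δ = 131·6 − 11² = 665.
p = ((-421)·6 − 11·(-43))/665 = -2053/665; q = (131·(-43) − 11·(-421))/665 = -1002/665.
Residuals: 163/665, -444/665, -386/665, 1118/665, -587/665, 136/665; SSR = 2986/665.

SSR = 4.490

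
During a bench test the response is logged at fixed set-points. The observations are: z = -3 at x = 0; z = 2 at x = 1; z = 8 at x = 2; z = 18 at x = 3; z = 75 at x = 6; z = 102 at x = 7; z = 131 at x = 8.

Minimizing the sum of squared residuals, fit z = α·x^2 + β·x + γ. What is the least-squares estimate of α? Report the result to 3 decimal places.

α = 1.921

Setting ∂/∂α … = 0 gives: 7891·α + 1107·β + 163·γ = 16278;  1107·α + 163·β + 27·γ = 2284;  163·α + 27·β + 7·γ = 333.
Row-reducing yields α = 3443/1792, β = 2455/1792, γ = -2197/896.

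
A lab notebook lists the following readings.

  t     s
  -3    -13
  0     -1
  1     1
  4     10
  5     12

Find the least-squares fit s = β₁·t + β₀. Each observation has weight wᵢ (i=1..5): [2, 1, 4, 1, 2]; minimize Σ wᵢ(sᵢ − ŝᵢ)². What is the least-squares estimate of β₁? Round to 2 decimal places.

β₁ = 3.11

The normal system MᵀWM·[β₁, β₀]ᵀ = MᵀWs is [[88, 12]; [12, 10]]·[β₁, β₀]ᵀ = [242, 11]ᵀ.
Δ = 88·10 − 12² = 736.
β₁ = (242·10 − 12·11)/736 = 143/46; β₀ = (88·11 − 12·242)/736 = -121/46.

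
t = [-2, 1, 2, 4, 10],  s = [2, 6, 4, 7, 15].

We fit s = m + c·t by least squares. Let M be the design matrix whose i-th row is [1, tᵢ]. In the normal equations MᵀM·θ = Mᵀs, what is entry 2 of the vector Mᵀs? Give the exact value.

188

Entry 2 ↔ basis t, so (Mᵀs)_{2} = Σᵢ (t)·sᵢ = (-2)·(2) + (1)·(6) + (2)·(4) + (4)·(7) + (10)·(15) = 188.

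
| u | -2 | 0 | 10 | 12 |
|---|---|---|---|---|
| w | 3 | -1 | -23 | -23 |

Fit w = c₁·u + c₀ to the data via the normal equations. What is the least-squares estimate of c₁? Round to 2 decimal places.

c₁ = -1.97

The normal system MᵀM·[c₁, c₀]ᵀ = Mᵀw is [[248, 20]; [20, 4]]·[c₁, c₀]ᵀ = [-512, -44]ᵀ.
Eliminating c₀: 4·(row 1) − 20·(row 2) gives 592·c₁ = 4·(-512) − 20·(-44) = -1168, so c₁ = -73/37.
Then c₀ = ((-44) − 20·(-73/37))/4 = -42/37.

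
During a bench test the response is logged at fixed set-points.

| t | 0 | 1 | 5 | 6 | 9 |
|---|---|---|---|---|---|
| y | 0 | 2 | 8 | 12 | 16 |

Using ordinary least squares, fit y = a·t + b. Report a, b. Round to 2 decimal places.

Forming XᵀX = [[143, 21]; [21, 5]] and Xᵀy = [258, 38]ᵀ gives XᵀX·[a, b]ᵀ = Xᵀy.
Δ = 143·5 − 21² = 274.
a = (258·5 − 21·38)/274 = 246/137; b = (143·38 − 21·258)/274 = 8/137.

a = 1.80, b = 0.06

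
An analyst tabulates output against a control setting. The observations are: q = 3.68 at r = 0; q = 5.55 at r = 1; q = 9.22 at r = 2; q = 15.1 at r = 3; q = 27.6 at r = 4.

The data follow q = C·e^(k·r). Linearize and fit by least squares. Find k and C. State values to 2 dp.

Let Y = ln q. Fitting Y = k·r + ln C by least squares:
Σr = 10.0000, Σ(r)² = 30.0000, Σln q = 11.2706, Σr·ln q = 27.5719.
Normal system: [[30.0000, 10.0000]; [10.0000, 5]]·[k, ln C]ᵀ = [27.5719, 11.2706]ᵀ.
Solving (det = 50.0000): k = 0.50307, ln C = 1.24798, so C = exp(1.24798) = 3.48329.

k = 0.50, C = 3.48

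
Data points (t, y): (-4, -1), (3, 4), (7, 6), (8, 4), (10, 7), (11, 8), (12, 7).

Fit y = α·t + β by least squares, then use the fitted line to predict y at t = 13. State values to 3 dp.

Normal-equation sums: Σt·t = 503, Σt = 47, Σ1 = 7.
And Σt·y = 332, Σy = 35.
Normal equations: [[503, 47]; [47, 7]]·[α, β]ᵀ = [332, 35]ᵀ.
Δ = 503·7 − 47² = 1312.
α = (332·7 − 47·35)/1312 = 679/1312; β = (503·35 − 47·332)/1312 = 2001/1312.
At t = 13: ŷ = (679/1312)·(13) + (2001/1312)·(1) = 2707/328.

ŷ = 8.253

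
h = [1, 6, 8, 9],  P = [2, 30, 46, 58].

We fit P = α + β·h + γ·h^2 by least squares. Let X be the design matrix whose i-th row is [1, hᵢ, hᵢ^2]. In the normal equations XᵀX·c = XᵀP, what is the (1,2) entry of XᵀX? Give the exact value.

24

Row 1 ↔ basis 1, column 2 ↔ basis h, so (XᵀX)_{1,2} = Σᵢ h = (1)·(1) + (1)·(6) + (1)·(8) + (1)·(9) = 24.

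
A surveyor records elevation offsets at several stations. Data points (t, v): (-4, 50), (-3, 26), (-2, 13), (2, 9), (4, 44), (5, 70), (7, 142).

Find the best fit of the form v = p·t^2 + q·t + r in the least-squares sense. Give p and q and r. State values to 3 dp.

p = 3.028, q = -0.696, r = -1.738

Compute the Gram sums: Σt^2·t^2 = 3651, Σt^2·t = 441, Σt^2 = 123, Σt·t = 123, Σt = 9, Σ1 = 7.
And Σt^2·v = 10534, Σt·v = 1234, Σv = 354.
XᵀX·[p, q, r]ᵀ = Xᵀv becomes [[3651, 441, 123]; [441, 123, 9]; [123, 9, 7]]·[p, q, r]ᵀ = [10534, 1234, 354]ᵀ.
Solving the 3×3 system (Gaussian elimination) gives p = 3797/1254, q = -397/570, r = -1816/1045.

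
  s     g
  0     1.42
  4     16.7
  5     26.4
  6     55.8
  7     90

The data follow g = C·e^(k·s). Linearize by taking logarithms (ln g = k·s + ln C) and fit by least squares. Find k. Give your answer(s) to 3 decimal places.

k = 0.597

Let Y = ln g. Fitting Y = k·s + ln C by least squares:
Sums: Σs = 22.0000, Σ(s)² = 126.0000, Σln g = 14.9610, Σs·ln g = 83.2578.
Normal system: [[126.0000, 22.0000]; [22.0000, 5]]·[k, ln C]ᵀ = [83.2578, 14.9610]ᵀ.
Solving (det = 146.0000): k = 0.59689, ln C = 0.36587.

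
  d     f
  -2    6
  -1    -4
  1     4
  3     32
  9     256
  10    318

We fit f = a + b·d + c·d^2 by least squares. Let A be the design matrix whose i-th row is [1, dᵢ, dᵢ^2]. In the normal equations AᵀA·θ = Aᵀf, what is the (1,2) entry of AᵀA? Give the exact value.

20

Row 1 ↔ basis 1, column 2 ↔ basis d, so (AᵀA)_{1,2} = Σᵢ d = (1)·(-2) + (1)·(-1) + (1)·(1) + (1)·(3) + (1)·(9) + (1)·(10) = 20.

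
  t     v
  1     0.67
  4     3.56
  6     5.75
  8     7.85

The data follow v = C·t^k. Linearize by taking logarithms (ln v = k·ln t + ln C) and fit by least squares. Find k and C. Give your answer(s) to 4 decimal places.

Let Y = ln v. Fitting Y = k·ln t + ln C by least squares:
Σln t = 5.2575, Σ(ln t)² = 9.4563, Σln v = 4.6790, Σln t·ln v = 9.1791.
Normal system: [[9.4563, 5.2575]; [5.2575, 4]]·[k, ln C]ᵀ = [9.1791, 4.6790]ᵀ.
Solving (det = 10.1839): k = 1.18979, ln C = -0.39408, so C = exp(-0.39408) = 0.67430.

k = 1.1898, C = 0.6743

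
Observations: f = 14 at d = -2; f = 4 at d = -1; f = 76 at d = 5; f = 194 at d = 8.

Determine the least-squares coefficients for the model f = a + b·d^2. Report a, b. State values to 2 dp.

a = 1.30, b = 3.01

Compute the Gram sums: Σ1 = 4, Σd^2 = 94, Σd^2·d^2 = 4738.
Moment sums: Σf = 288, Σd^2·f = 14376.
Determinant 4·4738 − 94² = 10116.
a = (288·4738 − 94·14376)/10116 = 1100/843; b = (4·14376 − 94·288)/10116 = 2536/843.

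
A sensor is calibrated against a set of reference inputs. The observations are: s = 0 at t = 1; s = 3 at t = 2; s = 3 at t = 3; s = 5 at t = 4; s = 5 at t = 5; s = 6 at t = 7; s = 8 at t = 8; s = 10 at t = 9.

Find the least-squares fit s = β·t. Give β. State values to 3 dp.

The normal system XᵀX·[β]ᵀ = Xᵀs is [[249]]·[β]ᵀ = [256]ᵀ.
β = 256/249 = 1.02811.

β = 1.028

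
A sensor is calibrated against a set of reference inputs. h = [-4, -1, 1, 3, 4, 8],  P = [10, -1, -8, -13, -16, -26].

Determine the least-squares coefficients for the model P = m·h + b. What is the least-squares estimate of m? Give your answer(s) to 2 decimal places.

Normal-equation sums: Σh·h = 107, Σh = 11, Σ1 = 6.
Moment sums: Σh·P = -358, ΣP = -54.
Normal equations: [[107, 11]; [11, 6]]·[m, b]ᵀ = [-358, -54]ᵀ.
Δ = 107·6 − 11² = 521.
m = ((-358)·6 − 11·(-54))/521 = -1554/521; b = (107·(-54) − 11·(-358))/521 = -1840/521.

m = -2.98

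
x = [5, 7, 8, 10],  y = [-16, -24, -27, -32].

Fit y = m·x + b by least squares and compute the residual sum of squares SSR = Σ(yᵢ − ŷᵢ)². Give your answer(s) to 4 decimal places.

Sums needed: Σx·x = 238, Σx = 30, Σ1 = 4.
And Σx·y = -784, Σy = -99.
So MᵀM·[m, b]ᵀ = Mᵀy: [[238, 30]; [30, 4]]·[m, b]ᵀ = [-784, -99]ᵀ.
Eliminating b: 4·(row 1) − 30·(row 2) gives 52·m = 4·(-784) − 30·(-99) = -166, so m = -83/26.
Then b = ((-99) − 30·(-83/26))/4 = -21/26.
Residuals: 10/13, -11/13, -17/26, 19/26; SSR = 59/26.

SSR = 2.2692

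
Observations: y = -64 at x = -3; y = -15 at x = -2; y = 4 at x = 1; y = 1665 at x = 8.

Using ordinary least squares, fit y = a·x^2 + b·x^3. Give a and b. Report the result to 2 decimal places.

With design matrix A, AᵀA = [[4194, 32494]; [32494, 262938]] and Aᵀy = [105928, 854332]ᵀ.
Eliminating b: 262938·(row 1) − 32494·(row 2) gives 46901936·a = 262938·105928 − 32494·854332 = 91832456, so a = 11479057/5862742.
Then b = (854332 − 32494·(11479057/5862742))/262938 = 17630497/5862742.

a = 1.96, b = 3.01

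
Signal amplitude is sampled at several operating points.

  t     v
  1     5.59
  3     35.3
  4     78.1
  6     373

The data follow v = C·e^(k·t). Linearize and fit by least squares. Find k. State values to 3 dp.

k = 0.838

Let Y = ln v. Fitting Y = k·t + ln C by least squares:
AᵀA = [[62.0000, 14.0000]; [14.0000, 4]], rhs = [65.3741, 15.5644]ᵀ  (here Σt = 14.0000, Σ(t)² = 62.0000, Σln v = 15.5644, Σt·ln v = 65.3741).
Solving (det = 52.0000): k = 0.83835, ln C = 0.95688.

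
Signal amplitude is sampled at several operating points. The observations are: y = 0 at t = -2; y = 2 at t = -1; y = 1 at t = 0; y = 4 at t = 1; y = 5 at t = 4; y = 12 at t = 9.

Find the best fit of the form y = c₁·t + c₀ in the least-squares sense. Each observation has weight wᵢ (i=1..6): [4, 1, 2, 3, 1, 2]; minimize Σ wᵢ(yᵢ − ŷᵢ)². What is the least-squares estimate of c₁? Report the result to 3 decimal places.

Sums needed: Σwᵢ·t·t = 198, Σwᵢ·t = 16, Σwᵢ·1 = 13.
And Σwᵢ·t·y = 246, Σwᵢ·y = 45.
So XᵀWX·[c₁, c₀]ᵀ = XᵀWy: [[198, 16]; [16, 13]]·[c₁, c₀]ᵀ = [246, 45]ᵀ.
Eliminating c₀: 13·(row 1) − 16·(row 2) gives 2318·c₁ = 13·246 − 16·45 = 2478, so c₁ = 1239/1159.
Then c₀ = (45 − 16·(1239/1159))/13 = 2487/1159.

c₁ = 1.069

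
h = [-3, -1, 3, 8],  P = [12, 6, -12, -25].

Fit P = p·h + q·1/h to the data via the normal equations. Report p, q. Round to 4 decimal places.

p = -3.1775, q = -3.5666

Entries of AᵀA: Σh·h = 83, Σh·1/h = 4, Σ1/h·1/h = 713/576.
For AᵀP: Σh·P = -278, Σ1/h·P = -137/8.
AᵀA·[p, q]ᵀ = AᵀP becomes [[83, 4]; [4, 713/576]]·[p, q]ᵀ = [-278, -137/8]ᵀ.
Determinant 83·(713/576) − 4² = 49963/576.
p = ((-278)·(713/576) − 4·(-137/8))/(49963/576) = -158758/49963; q = (83·(-137/8) − 4·(-278))/(49963/576) = -178200/49963.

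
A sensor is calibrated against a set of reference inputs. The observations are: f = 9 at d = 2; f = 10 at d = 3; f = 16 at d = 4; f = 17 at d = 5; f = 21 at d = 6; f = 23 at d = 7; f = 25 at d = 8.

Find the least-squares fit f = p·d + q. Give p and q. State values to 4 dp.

MᵀM·[p, q]ᵀ = Mᵀf reads: 203·p + 35·q = 684;  35·p + 7·q = 121.
(Σd·d = 203, Σd = 35, Σ1 = 7, Σd·f = 684, Σf = 121.)
det = 203·7 − 35² = 196.
p = (684·7 − 35·121)/196 = 79/28; q = (203·121 − 35·684)/196 = 89/28.

p = 2.8214, q = 3.1786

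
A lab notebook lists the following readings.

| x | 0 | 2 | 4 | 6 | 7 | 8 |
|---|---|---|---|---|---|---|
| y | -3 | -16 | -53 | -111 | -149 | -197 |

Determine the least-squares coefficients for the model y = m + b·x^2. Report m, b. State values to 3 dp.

Compute the Gram sums: Σ1 = 6, Σx^2 = 169, Σx^2·x^2 = 8065.
Right-hand side: Σy = -529, Σx^2·y = -24817.
Normal equations: [[6, 169]; [169, 8065]]·[m, b]ᵀ = [-529, -24817]ᵀ.
det = 6·8065 − 169² = 19829.
m = ((-529)·8065 − 169·(-24817))/19829 = -72312/19829; b = (6·(-24817) − 169·(-529))/19829 = -59501/19829.

m = -3.647, b = -3.001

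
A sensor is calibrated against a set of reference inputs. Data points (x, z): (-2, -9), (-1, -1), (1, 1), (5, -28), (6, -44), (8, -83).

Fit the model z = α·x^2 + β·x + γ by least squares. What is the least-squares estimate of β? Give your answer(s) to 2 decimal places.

Compute the Gram sums: Σx^2·x^2 = 6035, Σx^2·x = 845, Σx^2 = 131, Σx·x = 131, Σx = 17, Σ1 = 6.
For Aᵀz: Σx^2·z = -7632, Σx·z = -1048, Σz = -164.
AᵀA·[α, β, γ]ᵀ = Aᵀz becomes [[6035, 845, 131]; [845, 131, 17]; [131, 17, 6]]·[α, β, γ]ᵀ = [-7632, -1048, -164]ᵀ.
Row-reducing yields α = -44387/28848, β = 50753/28848, γ = 3067/2404.

β = 1.76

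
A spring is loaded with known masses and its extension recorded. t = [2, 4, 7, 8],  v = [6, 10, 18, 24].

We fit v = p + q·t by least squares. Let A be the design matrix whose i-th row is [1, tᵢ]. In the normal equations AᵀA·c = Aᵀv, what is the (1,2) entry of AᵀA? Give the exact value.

21

Row 1 ↔ basis 1, column 2 ↔ basis t, so (AᵀA)_{1,2} = Σᵢ t = (1)·(2) + (1)·(4) + (1)·(7) + (1)·(8) = 21.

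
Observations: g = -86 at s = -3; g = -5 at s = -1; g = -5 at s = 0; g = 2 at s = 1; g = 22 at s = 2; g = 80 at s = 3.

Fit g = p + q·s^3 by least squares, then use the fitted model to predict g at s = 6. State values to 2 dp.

ĝ = 661.55

The normal system XᵀX·[p, q]ᵀ = Xᵀg is [[6, 8]; [8, 1524]]·[p, q]ᵀ = [8, 4665]ᵀ.
Determinant 6·1524 − 8² = 9080.
p = (8·1524 − 8·4665)/9080 = -3141/1135; q = (6·4665 − 8·8)/9080 = 13963/4540.
At s = 6: ĝ = (-3141/1135)·(1) + (13963/4540)·(216) = 750861/1135.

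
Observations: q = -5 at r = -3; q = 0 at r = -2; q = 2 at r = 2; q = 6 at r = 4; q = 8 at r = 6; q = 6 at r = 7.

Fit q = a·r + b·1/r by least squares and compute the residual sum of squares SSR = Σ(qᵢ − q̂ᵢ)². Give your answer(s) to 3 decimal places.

The normal equations are: 118·a + 6·b = 133;  6·a + (5093/7056)·b = 89/14.
(Σr·r = 118, Σr·1/r = 6, Σ1/r·1/r = 5093/7056, Σr·q = 133, Σ1/r·q = 89/14.)
Determinant 118·(5093/7056) − 6² = 173479/3528.
a = (133·(5093/7056) − 6·(89/14))/(173479/3528) = 408233/346958; b = (118·(89/14) − 6·133)/(173479/3528) = -168840/173479.
Residuals: -622651/346958, 323813/173479, 23145/173479, 266618/173479, 191273/173479, -727643/346958; SSR = 5099761/346958.

SSR = 14.698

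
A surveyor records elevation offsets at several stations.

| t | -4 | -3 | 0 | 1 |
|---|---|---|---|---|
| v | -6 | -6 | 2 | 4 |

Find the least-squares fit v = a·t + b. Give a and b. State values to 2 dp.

a = 2.18, b = 1.76

Compute the Gram sums: Σt·t = 26, Σt = -6, Σ1 = 4.
For Aᵀv: Σt·v = 46, Σv = -6.
det = 26·4 − (-6)² = 68.
a = (46·4 − (-6)·(-6))/68 = 37/17; b = (26·(-6) − (-6)·46)/68 = 30/17.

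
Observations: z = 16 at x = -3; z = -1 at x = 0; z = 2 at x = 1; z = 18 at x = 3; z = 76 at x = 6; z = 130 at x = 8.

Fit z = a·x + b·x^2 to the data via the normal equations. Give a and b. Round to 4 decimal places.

Sums needed: Σx·x = 119, Σx·x^2 = 729, Σx^2·x^2 = 5555.
For Aᵀz: Σx·z = 1504, Σx^2·z = 11364.
Determinant 119·5555 − 729² = 129604.
a = (1504·5555 − 729·11364)/129604 = 17591/32401; b = (119·11364 − 729·1504)/129604 = 63975/32401.

a = 0.5429, b = 1.9745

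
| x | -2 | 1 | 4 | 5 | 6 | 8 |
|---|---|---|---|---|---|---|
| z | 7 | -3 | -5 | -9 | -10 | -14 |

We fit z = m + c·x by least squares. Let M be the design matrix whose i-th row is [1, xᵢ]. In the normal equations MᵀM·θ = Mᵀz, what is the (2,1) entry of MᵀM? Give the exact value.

22

Row 2 ↔ basis x, column 1 ↔ basis 1, so (MᵀM)_{2,1} = Σᵢ x = (-2)·(1) + (1)·(1) + (4)·(1) + (5)·(1) + (6)·(1) + (8)·(1) = 22.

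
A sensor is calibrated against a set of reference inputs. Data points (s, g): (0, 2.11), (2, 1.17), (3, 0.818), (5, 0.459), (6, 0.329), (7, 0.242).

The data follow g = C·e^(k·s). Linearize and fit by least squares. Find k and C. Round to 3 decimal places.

k = -0.310, C = 2.124

Taking logs, ln g = k·s + ln C, so regress ln g on s.
Σs = 23.0000, Σ(s)² = 123.0000, Σln g = -2.6064, Σs·ln g = -20.7841.
Equations: 123.0000·k + 23.0000·ln C = -20.7841;  23.0000·k + 6·ln C = -2.6064.
Solving (det = 209.0000): k = -0.30984, ln C = 0.75332, so C = exp(0.75332) = 2.12405.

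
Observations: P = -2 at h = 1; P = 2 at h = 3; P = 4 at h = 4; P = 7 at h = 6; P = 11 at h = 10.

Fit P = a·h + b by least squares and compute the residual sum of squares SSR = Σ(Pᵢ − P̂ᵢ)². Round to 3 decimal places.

SSR = 2.991

With design matrix X, XᵀX = [[162, 24]; [24, 5]] and XᵀP = [172, 22]ᵀ.
Determinant 162·5 − 24² = 234.
a = (172·5 − 24·22)/234 = 166/117; b = (162·22 − 24·172)/234 = -94/39.
Residuals: -118/117, 2/13, 86/117, 35/39, -7/9; SSR = 350/117.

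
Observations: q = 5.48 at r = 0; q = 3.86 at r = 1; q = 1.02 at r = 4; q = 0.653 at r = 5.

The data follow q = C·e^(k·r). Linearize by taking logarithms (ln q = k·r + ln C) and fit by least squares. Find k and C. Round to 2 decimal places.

k = -0.43, C = 5.68

Let Y = ln q. Fitting Y = k·r + ln C by least squares:
Over the data: Σr = 10.0000, Σ(r)² = 42.0000, Σln q = 2.6454, Σr·ln q = -0.7010.
Normal system: [[42.0000, 10.0000]; [10.0000, 4]]·[k, ln C]ᵀ = [-0.7010, 2.6454]ᵀ.
Δ = 42.0000·4 − (10.0000)² = 68.0000; k = (-0.7010·4 − 10.0000·2.6454)/68.0000 = -0.43026, ln C = (42.0000·2.6454 − 10.0000·-0.7010)/68.0000 = 1.73701, so C = exp(1.73701) = 5.68034.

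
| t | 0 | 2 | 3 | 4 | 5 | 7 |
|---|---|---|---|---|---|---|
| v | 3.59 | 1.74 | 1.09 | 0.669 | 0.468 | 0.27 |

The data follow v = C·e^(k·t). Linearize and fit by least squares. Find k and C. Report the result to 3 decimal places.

k = -0.382, C = 3.473

With ln vᵢ as the transformed response and tᵢ as the regressor:
Σt = 21.0000, Σ(t)² = 103.0000, Σln v = -0.5524, Σt·ln v = -13.2033.
Equations: 103.0000·k + 21.0000·ln C = -13.2033;  21.0000·k + 6·ln C = -0.5524.
Slope k = (n·Σt·ln v − Σt·Σln v)/(n·Σ(t)² − (Σt)²) = (6·-13.2033 − 21.0000·-0.5524)/177.0000 = -0.38203; ln C = (Σln v − k·Σt)/n = 1.24506, so C = exp(1.24506) = 3.47314.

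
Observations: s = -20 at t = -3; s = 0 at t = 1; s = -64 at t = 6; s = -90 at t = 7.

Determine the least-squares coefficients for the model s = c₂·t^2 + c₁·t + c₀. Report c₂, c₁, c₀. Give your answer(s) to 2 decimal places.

c₂ = -2.00, c₁ = 1.07, c₀ = 1.16

The normal system AᵀA·[c₂, c₁, c₀]ᵀ = Aᵀs is [[3779, 533, 95]; [533, 95, 11]; [95, 11, 4]]·[c₂, c₁, c₀]ᵀ = [-6894, -954, -174]ᵀ.
Row-reducing yields c₂ = -551/275, c₁ = 293/275, c₀ = 318/275.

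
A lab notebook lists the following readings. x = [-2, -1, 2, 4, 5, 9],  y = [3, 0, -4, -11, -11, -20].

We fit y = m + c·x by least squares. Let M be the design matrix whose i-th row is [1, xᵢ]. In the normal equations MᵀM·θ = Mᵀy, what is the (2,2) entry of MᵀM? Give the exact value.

Row 2 ↔ basis x, column 2 ↔ basis x, so (MᵀM)_{2,2} = Σᵢ (x)·(x) = (-2)·(-2) + (-1)·(-1) + (2)·(2) + (4)·(4) + (5)·(5) + (9)·(9) = 131.

131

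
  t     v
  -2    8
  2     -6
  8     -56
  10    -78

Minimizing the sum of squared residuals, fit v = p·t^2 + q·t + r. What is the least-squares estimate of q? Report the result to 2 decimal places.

q = -3.68

Forming XᵀX = [[14128, 1512, 172]; [1512, 172, 18]; [172, 18, 4]] and Xᵀv = [-11376, -1256, -132]ᵀ gives XᵀX·[p, q, r]ᵀ = Xᵀv.
Solving the 3×3 system (Gaussian elimination) gives p = -157/354, q = -217/59, r = 464/177.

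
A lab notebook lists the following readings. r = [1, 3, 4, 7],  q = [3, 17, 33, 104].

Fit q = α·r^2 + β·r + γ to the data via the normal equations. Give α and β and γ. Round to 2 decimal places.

α = 2.35, β = -1.92, γ = 2.40

With design matrix M, MᵀM = [[2739, 435, 75]; [435, 75, 15]; [75, 15, 4]] and Mᵀq = [5780, 914, 157]ᵀ.
Row-reducing yields α = 47/20, β = -577/300, γ = 12/5.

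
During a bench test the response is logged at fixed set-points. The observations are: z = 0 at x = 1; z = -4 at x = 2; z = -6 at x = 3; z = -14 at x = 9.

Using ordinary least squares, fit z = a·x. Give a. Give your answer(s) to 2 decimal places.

a = -1.60

From the data, Σx·x = 95.
Moment sums: Σx·z = -152.
a = (-152)/95 = -1.6.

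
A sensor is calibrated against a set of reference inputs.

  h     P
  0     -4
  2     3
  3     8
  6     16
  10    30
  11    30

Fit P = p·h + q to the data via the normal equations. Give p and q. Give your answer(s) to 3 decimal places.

p = 3.154, q = -2.990

Compute the Gram sums: Σh·h = 270, Σh = 32, Σ1 = 6.
For AᵀP: Σh·P = 756, ΣP = 83.
Normal equations: [[270, 32]; [32, 6]]·[p, q]ᵀ = [756, 83]ᵀ.
Eliminating q: 6·(row 1) − 32·(row 2) gives 596·p = 6·756 − 32·83 = 1880, so p = 470/149.
Then q = (83 − 32·(470/149))/6 = -891/298.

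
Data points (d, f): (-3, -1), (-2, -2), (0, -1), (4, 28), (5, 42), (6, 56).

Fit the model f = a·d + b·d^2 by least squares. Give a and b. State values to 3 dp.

a = 3.222, b = 1.014

From the data, Σd·d = 90, Σd·d^2 = 370, Σd^2·d^2 = 2274.
And Σd·f = 665, Σd^2·f = 3497.
Determinant 90·2274 − 370² = 67760.
a = (665·2274 − 370·3497)/67760 = 2729/847; b = (90·3497 − 370·665)/67760 = 1717/1694.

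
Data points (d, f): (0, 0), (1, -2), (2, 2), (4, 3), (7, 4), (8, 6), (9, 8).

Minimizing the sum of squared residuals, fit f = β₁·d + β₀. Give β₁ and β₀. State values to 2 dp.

β₁ = 0.89, β₀ = -0.93

From the data, Σd·d = 215, Σd = 31, Σ1 = 7.
Right-hand side: Σd·f = 162, Σf = 21.
Determinant 215·7 − 31² = 544.
β₁ = (162·7 − 31·21)/544 = 483/544; β₀ = (215·21 − 31·162)/544 = -507/544.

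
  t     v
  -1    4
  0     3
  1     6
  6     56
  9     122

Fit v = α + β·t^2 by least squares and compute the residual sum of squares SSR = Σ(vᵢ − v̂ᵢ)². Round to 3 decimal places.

SSR = 2.197

Entries of MᵀM: Σ1 = 5, Σt^2 = 119, Σt^2·t^2 = 7859.
Right-hand side: Σv = 191, Σt^2·v = 11908.
Δ = 5·7859 − 119² = 25134.
α = (191·7859 − 119·11908)/25134 = 84017/25134; β = (5·11908 − 119·191)/25134 = 36811/25134.
Residuals: -3382/4189, -8615/25134, 4996/4189, -1709/25134, 320/12567; SSR = 55219/25134.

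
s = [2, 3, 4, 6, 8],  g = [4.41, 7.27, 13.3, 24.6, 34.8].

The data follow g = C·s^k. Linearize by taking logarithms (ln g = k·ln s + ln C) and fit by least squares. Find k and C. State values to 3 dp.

k = 1.542, C = 1.474

Taking logs, ln g = k·ln s + ln C, so regress ln g on ln s.
Σln s = 7.0493, Σ(ln s)² = 11.1437, Σln g = 12.8078, Σln s·ln g = 19.9151.
Equations: 11.1437·k + 7.0493·ln C = 19.9151;  7.0493·k + 5·ln C = 12.8078.
Slope k = (n·Σln s·ln g − Σln s·Σln g)/(n·Σ(ln s)² − (Σln s)²) = (5·19.9151 − 7.0493·12.8078)/6.0265 = 1.54159; ln C = (Σln g − k·Σln s)/n = 0.38814, so C = exp(0.38814) = 1.47424.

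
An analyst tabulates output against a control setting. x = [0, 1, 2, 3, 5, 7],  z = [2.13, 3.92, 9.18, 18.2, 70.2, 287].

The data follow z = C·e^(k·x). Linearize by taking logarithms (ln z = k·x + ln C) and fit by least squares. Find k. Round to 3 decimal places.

k = 0.704

Let Y = ln z. Fitting Y = k·x + ln C by least squares:
XᵀX = [[88.0000, 18.0000]; [18.0000, 6]], rhs = [75.3775, 17.1515]ᵀ  (here Σx = 18.0000, Σ(x)² = 88.0000, Σln z = 17.1515, Σx·ln z = 75.3775).
Δ = 88.0000·6 − (18.0000)² = 204.0000; k = (75.3775·6 − 18.0000·17.1515)/204.0000 = 0.70362, ln C = (88.0000·17.1515 − 18.0000·75.3775)/204.0000 = 0.74772.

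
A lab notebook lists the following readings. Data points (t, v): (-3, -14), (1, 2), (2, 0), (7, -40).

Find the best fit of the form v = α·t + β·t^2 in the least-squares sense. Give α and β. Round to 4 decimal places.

The normal system MᵀM·[α, β]ᵀ = Mᵀv is [[63, 325]; [325, 2499]]·[α, β]ᵀ = [-236, -2084]ᵀ.
Eliminating β: 2499·(row 1) − 325·(row 2) gives 51812·α = 2499·(-236) − 325·(-2084) = 87536, so α = 21884/12953.
Then β = ((-2084) − 325·(21884/12953))/2499 = -13648/12953.

α = 1.6895, β = -1.0537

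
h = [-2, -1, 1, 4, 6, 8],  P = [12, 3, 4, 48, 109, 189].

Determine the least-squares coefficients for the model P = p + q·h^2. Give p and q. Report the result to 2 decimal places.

p = 0.69, q = 2.96

Compute the Gram sums: Σ1 = 6, Σh^2 = 122, Σh^2·h^2 = 5666.
And ΣP = 365, Σh^2·P = 16843.
AᵀA·[p, q]ᵀ = AᵀP becomes [[6, 122]; [122, 5666]]·[p, q]ᵀ = [365, 16843]ᵀ.
Eliminating q: 5666·(row 1) − 122·(row 2) gives 19112·p = 5666·365 − 122·16843 = 13244, so p = 3311/4778.
Then q = (16843 − 122·(3311/4778))/5666 = 7066/2389.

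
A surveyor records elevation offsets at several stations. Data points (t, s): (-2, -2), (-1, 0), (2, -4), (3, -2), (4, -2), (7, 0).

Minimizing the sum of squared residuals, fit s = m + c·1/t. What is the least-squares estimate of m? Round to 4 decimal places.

Entries of MᵀM: Σ1 = 6, Σ1/t = -23/84, Σ1/t·1/t = 11953/7056.
And Σs = -10, Σ1/t·s = -13/6.
Eliminating c: (11953/7056)·(row 1) − (-23/84)·(row 2) gives (71189/7056)·m = (11953/7056)·(-10) − (-23/84)·(-13/6) = -30929/1764, so m = -123716/71189.
Then c = ((-13/6) − (-23/84)·(-123716/71189))/(11953/7056) = -111048/71189.

m = -1.7379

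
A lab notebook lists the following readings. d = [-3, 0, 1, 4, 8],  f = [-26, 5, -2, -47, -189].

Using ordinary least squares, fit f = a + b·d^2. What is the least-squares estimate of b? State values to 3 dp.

b = -2.993

The normal equations are: 5·a + 90·b = -259;  90·a + 4434·b = -13084.
(Σ1 = 5, Σd^2 = 90, Σd^2·d^2 = 4434, Σf = -259, Σd^2·f = -13084.)
Δ = 5·4434 − 90² = 14070.
a = ((-259)·4434 − 90·(-13084))/14070 = 4859/2345; b = (5·(-13084) − 90·(-259))/14070 = -4211/1407.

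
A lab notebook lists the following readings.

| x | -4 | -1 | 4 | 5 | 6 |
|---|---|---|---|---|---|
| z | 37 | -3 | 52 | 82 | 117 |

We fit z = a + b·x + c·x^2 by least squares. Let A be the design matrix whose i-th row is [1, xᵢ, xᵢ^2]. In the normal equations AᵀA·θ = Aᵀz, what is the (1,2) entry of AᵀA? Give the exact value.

Row 1 ↔ basis 1, column 2 ↔ basis x, so (AᵀA)_{1,2} = Σᵢ x = (1)·(-4) + (1)·(-1) + (1)·(4) + (1)·(5) + (1)·(6) = 10.

10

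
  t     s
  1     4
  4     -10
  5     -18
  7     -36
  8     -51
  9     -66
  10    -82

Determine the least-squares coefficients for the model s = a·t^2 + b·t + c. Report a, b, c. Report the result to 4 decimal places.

a = -0.8596, b = -0.0495, c = 4.5722

Entries of AᵀA: Σt^2·t^2 = 23940, Σt^2·t = 2774, Σt^2 = 336, Σt·t = 336, Σt = 44, Σ1 = 7.
Moment sums: Σt^2·s = -19180, Σt·s = -2200, Σs = -259.
So AᵀA·[a, b, c]ᵀ = Aᵀs: [[23940, 2774, 336]; [2774, 336, 44]; [336, 44, 7]]·[a, b, c]ᵀ = [-19180, -2200, -259]ᵀ.
Row-reducing yields a = -5590/6503, b = -46/929, c = 29733/6503.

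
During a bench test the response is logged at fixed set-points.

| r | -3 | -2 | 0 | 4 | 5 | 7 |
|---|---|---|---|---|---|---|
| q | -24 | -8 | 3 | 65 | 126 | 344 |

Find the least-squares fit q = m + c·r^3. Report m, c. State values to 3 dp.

m = 1.752, c = 0.997

Compute the Gram sums: Σ1 = 6, Σr^3 = 497, Σr^3·r^3 = 138163.
Right-hand side: Σq = 506, Σr^3·q = 138614.
Eliminating c: 138163·(row 1) − 497·(row 2) gives 581969·m = 138163·506 − 497·138614 = 1019320, so m = 1019320/581969.
Then c = (138614 − 497·(1019320/581969))/138163 = 580202/581969.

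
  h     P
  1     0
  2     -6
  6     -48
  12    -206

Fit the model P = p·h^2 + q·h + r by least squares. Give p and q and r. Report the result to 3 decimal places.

p = -1.523, q = 1.180, r = -0.757

XᵀX·[p, q, r]ᵀ = XᵀP reads: 22049·p + 1953·q + 185·r = -31416;  1953·p + 185·q + 21·r = -2772;  185·p + 21·q + 4·r = -260.
Inverting the 3×3 Gram matrix, [p, q, r]ᵀ = [-13631/8950, 10563/8950, -3386/4475]ᵀ.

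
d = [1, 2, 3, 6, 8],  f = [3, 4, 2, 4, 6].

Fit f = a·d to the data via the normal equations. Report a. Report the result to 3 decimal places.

a = 0.781

Normal-equation sums: Σd·d = 114.
Moment sums: Σd·f = 89.
MᵀM·[a]ᵀ = Mᵀf becomes [[114]]·[a]ᵀ = [89]ᵀ.
Hence a = 89 / 114 ≈ 0.780702.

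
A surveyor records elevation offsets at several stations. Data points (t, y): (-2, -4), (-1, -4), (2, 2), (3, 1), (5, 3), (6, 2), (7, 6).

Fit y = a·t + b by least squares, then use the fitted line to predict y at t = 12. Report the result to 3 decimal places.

Setting ∂/∂a … = 0 gives: 128·a + 20·b = 88;  20·a + 7·b = 6.
Determinant 128·7 − 20² = 496.
a = (88·7 − 20·6)/496 = 1; b = (128·6 − 20·88)/496 = -2.
At t = 12: ŷ = (1)·(12) + (-2)·(1) = 10.

ŷ = 10.000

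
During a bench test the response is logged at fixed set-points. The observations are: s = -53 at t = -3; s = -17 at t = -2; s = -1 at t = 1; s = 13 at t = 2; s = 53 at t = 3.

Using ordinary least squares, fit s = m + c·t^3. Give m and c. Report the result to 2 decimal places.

The normal equations are: 5·m + 1·c = -5;  1·m + 1587·c = 3101.
(Σ1 = 5, Σt^3 = 1, Σt^3·t^3 = 1587, Σs = -5, Σt^3·s = 3101.)
Eliminating c: 1587·(row 1) − 1·(row 2) gives 7934·m = 1587·(-5) − 1·3101 = -11036, so m = -5518/3967.
Then c = (3101 − 1·(-5518/3967))/1587 = 7755/3967.

m = -1.39, c = 1.95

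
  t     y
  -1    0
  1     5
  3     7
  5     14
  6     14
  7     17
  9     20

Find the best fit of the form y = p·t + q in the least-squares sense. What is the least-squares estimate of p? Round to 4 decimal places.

p = 2.0292

The normal equations are: 202·p + 30·q = 479;  30·p + 7·q = 77.
Δ = 202·7 − 30² = 514.
p = (479·7 − 30·77)/514 = 1043/514; q = (202·77 − 30·479)/514 = 592/257.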